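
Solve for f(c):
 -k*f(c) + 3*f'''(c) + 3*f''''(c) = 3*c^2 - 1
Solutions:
 f(c) = C1*exp(c*Piecewise((-sqrt(-3^(2/3)*k^(1/3)/3 + 1/4)/2 - sqrt(3^(2/3)*k^(1/3)/3 + 1/2 + 1/(4*sqrt(-3^(2/3)*k^(1/3)/3 + 1/4)))/2 - 1/4, Eq(k, 0)), (-sqrt(-2*k/(9*(-k/48 + sqrt(k^3/729 + k^2/2304))^(1/3)) + 2*(-k/48 + sqrt(k^3/729 + k^2/2304))^(1/3) + 1/4)/2 - sqrt(2*k/(9*(-k/48 + sqrt(k^3/729 + k^2/2304))^(1/3)) - 2*(-k/48 + sqrt(k^3/729 + k^2/2304))^(1/3) + 1/2 + 1/(4*sqrt(-2*k/(9*(-k/48 + sqrt(k^3/729 + k^2/2304))^(1/3)) + 2*(-k/48 + sqrt(k^3/729 + k^2/2304))^(1/3) + 1/4)))/2 - 1/4, True))) + C2*exp(c*Piecewise((-sqrt(-3^(2/3)*k^(1/3)/3 + 1/4)/2 + sqrt(3^(2/3)*k^(1/3)/3 + 1/2 + 1/(4*sqrt(-3^(2/3)*k^(1/3)/3 + 1/4)))/2 - 1/4, Eq(k, 0)), (-sqrt(-2*k/(9*(-k/48 + sqrt(k^3/729 + k^2/2304))^(1/3)) + 2*(-k/48 + sqrt(k^3/729 + k^2/2304))^(1/3) + 1/4)/2 + sqrt(2*k/(9*(-k/48 + sqrt(k^3/729 + k^2/2304))^(1/3)) - 2*(-k/48 + sqrt(k^3/729 + k^2/2304))^(1/3) + 1/2 + 1/(4*sqrt(-2*k/(9*(-k/48 + sqrt(k^3/729 + k^2/2304))^(1/3)) + 2*(-k/48 + sqrt(k^3/729 + k^2/2304))^(1/3) + 1/4)))/2 - 1/4, True))) + C3*exp(c*Piecewise((sqrt(-3^(2/3)*k^(1/3)/3 + 1/4)/2 - sqrt(3^(2/3)*k^(1/3)/3 + 1/2 - 1/(4*sqrt(-3^(2/3)*k^(1/3)/3 + 1/4)))/2 - 1/4, Eq(k, 0)), (sqrt(-2*k/(9*(-k/48 + sqrt(k^3/729 + k^2/2304))^(1/3)) + 2*(-k/48 + sqrt(k^3/729 + k^2/2304))^(1/3) + 1/4)/2 - sqrt(2*k/(9*(-k/48 + sqrt(k^3/729 + k^2/2304))^(1/3)) - 2*(-k/48 + sqrt(k^3/729 + k^2/2304))^(1/3) + 1/2 - 1/(4*sqrt(-2*k/(9*(-k/48 + sqrt(k^3/729 + k^2/2304))^(1/3)) + 2*(-k/48 + sqrt(k^3/729 + k^2/2304))^(1/3) + 1/4)))/2 - 1/4, True))) + C4*exp(c*Piecewise((sqrt(-3^(2/3)*k^(1/3)/3 + 1/4)/2 + sqrt(3^(2/3)*k^(1/3)/3 + 1/2 - 1/(4*sqrt(-3^(2/3)*k^(1/3)/3 + 1/4)))/2 - 1/4, Eq(k, 0)), (sqrt(-2*k/(9*(-k/48 + sqrt(k^3/729 + k^2/2304))^(1/3)) + 2*(-k/48 + sqrt(k^3/729 + k^2/2304))^(1/3) + 1/4)/2 + sqrt(2*k/(9*(-k/48 + sqrt(k^3/729 + k^2/2304))^(1/3)) - 2*(-k/48 + sqrt(k^3/729 + k^2/2304))^(1/3) + 1/2 - 1/(4*sqrt(-2*k/(9*(-k/48 + sqrt(k^3/729 + k^2/2304))^(1/3)) + 2*(-k/48 + sqrt(k^3/729 + k^2/2304))^(1/3) + 1/4)))/2 - 1/4, True))) - 3*c^2/k + 1/k


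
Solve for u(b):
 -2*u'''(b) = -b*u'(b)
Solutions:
 u(b) = C1 + Integral(C2*airyai(2^(2/3)*b/2) + C3*airybi(2^(2/3)*b/2), b)


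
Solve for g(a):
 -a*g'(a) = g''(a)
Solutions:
 g(a) = C1 + C2*erf(sqrt(2)*a/2)


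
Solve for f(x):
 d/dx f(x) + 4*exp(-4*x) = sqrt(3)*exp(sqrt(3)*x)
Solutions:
 f(x) = C1 + exp(sqrt(3)*x) + exp(-4*x)


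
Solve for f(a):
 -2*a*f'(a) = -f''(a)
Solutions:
 f(a) = C1 + C2*erfi(a)


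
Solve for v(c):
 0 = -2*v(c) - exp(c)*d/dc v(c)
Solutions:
 v(c) = C1*exp(2*exp(-c))


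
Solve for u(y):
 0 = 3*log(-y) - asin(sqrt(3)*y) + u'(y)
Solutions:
 u(y) = C1 - 3*y*log(-y) + y*asin(sqrt(3)*y) + 3*y + sqrt(3)*sqrt(1 - 3*y^2)/3


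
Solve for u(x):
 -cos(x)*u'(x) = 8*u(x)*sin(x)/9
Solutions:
 u(x) = C1*cos(x)^(8/9)


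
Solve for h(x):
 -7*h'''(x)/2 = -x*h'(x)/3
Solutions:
 h(x) = C1 + Integral(C2*airyai(2^(1/3)*21^(2/3)*x/21) + C3*airybi(2^(1/3)*21^(2/3)*x/21), x)


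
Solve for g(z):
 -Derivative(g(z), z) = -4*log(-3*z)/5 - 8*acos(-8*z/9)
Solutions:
 g(z) = C1 + 4*z*log(-z)/5 + 8*z*acos(-8*z/9) - 4*z/5 + 4*z*log(3)/5 + sqrt(81 - 64*z^2)


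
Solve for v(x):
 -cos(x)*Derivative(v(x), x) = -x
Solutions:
 v(x) = C1 + Integral(x/cos(x), x)


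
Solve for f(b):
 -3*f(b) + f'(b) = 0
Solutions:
 f(b) = C1*exp(3*b)


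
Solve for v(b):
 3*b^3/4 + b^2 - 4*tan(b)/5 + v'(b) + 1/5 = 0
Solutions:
 v(b) = C1 - 3*b^4/16 - b^3/3 - b/5 - 4*log(cos(b))/5


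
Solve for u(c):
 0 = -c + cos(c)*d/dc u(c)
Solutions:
 u(c) = C1 + Integral(c/cos(c), c)


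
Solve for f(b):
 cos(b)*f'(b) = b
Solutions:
 f(b) = C1 + Integral(b/cos(b), b)


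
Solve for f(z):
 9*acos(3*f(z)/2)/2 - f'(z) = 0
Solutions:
 Integral(1/acos(3*_y/2), (_y, f(z))) = C1 + 9*z/2


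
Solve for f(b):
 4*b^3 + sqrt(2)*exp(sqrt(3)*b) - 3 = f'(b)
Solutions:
 f(b) = C1 + b^4 - 3*b + sqrt(6)*exp(sqrt(3)*b)/3


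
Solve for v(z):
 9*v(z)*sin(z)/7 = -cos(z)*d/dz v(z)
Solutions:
 v(z) = C1*cos(z)^(9/7)


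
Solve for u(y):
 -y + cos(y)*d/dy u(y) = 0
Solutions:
 u(y) = C1 + Integral(y/cos(y), y)


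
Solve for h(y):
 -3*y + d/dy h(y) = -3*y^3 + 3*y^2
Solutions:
 h(y) = C1 - 3*y^4/4 + y^3 + 3*y^2/2


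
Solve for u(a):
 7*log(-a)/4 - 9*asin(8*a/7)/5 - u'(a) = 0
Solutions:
 u(a) = C1 + 7*a*log(-a)/4 - 9*a*asin(8*a/7)/5 - 7*a/4 - 9*sqrt(49 - 64*a^2)/40


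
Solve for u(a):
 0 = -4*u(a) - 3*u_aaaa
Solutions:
 u(a) = (C1*sin(3^(3/4)*a/3) + C2*cos(3^(3/4)*a/3))*exp(-3^(3/4)*a/3) + (C3*sin(3^(3/4)*a/3) + C4*cos(3^(3/4)*a/3))*exp(3^(3/4)*a/3)


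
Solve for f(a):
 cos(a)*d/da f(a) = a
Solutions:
 f(a) = C1 + Integral(a/cos(a), a)


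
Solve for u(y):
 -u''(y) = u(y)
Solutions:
 u(y) = C1*sin(y) + C2*cos(y)


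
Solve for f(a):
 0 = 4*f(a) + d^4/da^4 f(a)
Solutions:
 f(a) = (C1*sin(a) + C2*cos(a))*exp(-a) + (C3*sin(a) + C4*cos(a))*exp(a)


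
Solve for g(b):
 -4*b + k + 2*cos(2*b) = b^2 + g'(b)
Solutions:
 g(b) = C1 - b^3/3 - 2*b^2 + b*k + sin(2*b)


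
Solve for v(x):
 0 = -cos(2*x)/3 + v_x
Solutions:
 v(x) = C1 + sin(2*x)/6


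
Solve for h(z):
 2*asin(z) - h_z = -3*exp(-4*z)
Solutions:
 h(z) = C1 + 2*z*asin(z) + 2*sqrt(1 - z^2) - 3*exp(-4*z)/4


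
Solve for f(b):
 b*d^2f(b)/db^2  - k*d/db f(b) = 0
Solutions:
 f(b) = C1 + b^(re(k) + 1)*(C2*sin(log(b)*Abs(im(k))) + C3*cos(log(b)*im(k)))


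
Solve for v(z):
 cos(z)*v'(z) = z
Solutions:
 v(z) = C1 + Integral(z/cos(z), z)


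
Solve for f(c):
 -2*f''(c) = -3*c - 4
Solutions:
 f(c) = C1 + C2*c + c^3/4 + c^2


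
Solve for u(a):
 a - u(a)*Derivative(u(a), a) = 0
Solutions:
 u(a) = -sqrt(C1 + a^2)
 u(a) = sqrt(C1 + a^2)


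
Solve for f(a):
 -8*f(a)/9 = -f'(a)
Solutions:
 f(a) = C1*exp(8*a/9)


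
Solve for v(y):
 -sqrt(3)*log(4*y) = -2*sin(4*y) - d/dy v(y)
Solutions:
 v(y) = C1 + sqrt(3)*y*(log(y) - 1) + 2*sqrt(3)*y*log(2) + cos(4*y)/2


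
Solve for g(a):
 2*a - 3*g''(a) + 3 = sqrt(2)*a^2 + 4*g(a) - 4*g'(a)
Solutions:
 g(a) = -sqrt(2)*a^2/4 - sqrt(2)*a/2 + a/2 + (C1*sin(2*sqrt(2)*a/3) + C2*cos(2*sqrt(2)*a/3))*exp(2*a/3) - sqrt(2)/8 + 5/4


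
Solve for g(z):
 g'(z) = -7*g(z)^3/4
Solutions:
 g(z) = -sqrt(2)*sqrt(-1/(C1 - 7*z))
 g(z) = sqrt(2)*sqrt(-1/(C1 - 7*z))


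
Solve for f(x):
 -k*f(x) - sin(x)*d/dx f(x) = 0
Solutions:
 f(x) = C1*exp(k*(-log(cos(x) - 1) + log(cos(x) + 1))/2)


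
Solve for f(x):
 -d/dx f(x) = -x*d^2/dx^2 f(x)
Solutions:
 f(x) = C1 + C2*x^2


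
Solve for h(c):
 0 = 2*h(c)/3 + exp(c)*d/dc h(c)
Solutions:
 h(c) = C1*exp(2*exp(-c)/3)


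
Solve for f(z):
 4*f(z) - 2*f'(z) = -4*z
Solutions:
 f(z) = C1*exp(2*z) - z - 1/2


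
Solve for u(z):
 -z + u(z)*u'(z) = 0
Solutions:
 u(z) = -sqrt(C1 + z^2)
 u(z) = sqrt(C1 + z^2)


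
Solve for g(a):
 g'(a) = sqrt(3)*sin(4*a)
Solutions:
 g(a) = C1 - sqrt(3)*cos(4*a)/4


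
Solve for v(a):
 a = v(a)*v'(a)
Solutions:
 v(a) = -sqrt(C1 + a^2)
 v(a) = sqrt(C1 + a^2)


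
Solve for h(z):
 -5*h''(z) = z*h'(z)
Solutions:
 h(z) = C1 + C2*erf(sqrt(10)*z/10)


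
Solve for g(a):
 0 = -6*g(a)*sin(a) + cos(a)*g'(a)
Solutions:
 g(a) = C1/cos(a)^6


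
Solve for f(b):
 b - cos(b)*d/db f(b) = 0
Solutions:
 f(b) = C1 + Integral(b/cos(b), b)


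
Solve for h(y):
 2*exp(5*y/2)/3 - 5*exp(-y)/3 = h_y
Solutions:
 h(y) = C1 + 4*exp(5*y/2)/15 + 5*exp(-y)/3


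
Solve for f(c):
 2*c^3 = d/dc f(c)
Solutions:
 f(c) = C1 + c^4/2


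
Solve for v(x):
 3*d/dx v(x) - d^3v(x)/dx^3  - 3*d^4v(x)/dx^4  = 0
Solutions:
 v(x) = C1 + C2*exp(-x*(2*2^(1/3)/(135*sqrt(29) + 727)^(1/3) + 4 + 2^(2/3)*(135*sqrt(29) + 727)^(1/3))/36)*sin(2^(1/3)*sqrt(3)*x*(-2^(1/3)*(135*sqrt(29) + 727)^(1/3) + 2/(135*sqrt(29) + 727)^(1/3))/36) + C3*exp(-x*(2*2^(1/3)/(135*sqrt(29) + 727)^(1/3) + 4 + 2^(2/3)*(135*sqrt(29) + 727)^(1/3))/36)*cos(2^(1/3)*sqrt(3)*x*(-2^(1/3)*(135*sqrt(29) + 727)^(1/3) + 2/(135*sqrt(29) + 727)^(1/3))/36) + C4*exp(x*(-2 + 2*2^(1/3)/(135*sqrt(29) + 727)^(1/3) + 2^(2/3)*(135*sqrt(29) + 727)^(1/3))/18)


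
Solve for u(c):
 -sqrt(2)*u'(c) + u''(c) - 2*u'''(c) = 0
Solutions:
 u(c) = C1 + (C2*sin(c*sqrt(-1 + 8*sqrt(2))/4) + C3*cos(c*sqrt(-1 + 8*sqrt(2))/4))*exp(c/4)


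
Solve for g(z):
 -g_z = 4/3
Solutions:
 g(z) = C1 - 4*z/3


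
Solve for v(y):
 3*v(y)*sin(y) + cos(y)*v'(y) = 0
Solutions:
 v(y) = C1*cos(y)^3


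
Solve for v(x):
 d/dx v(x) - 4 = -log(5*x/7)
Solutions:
 v(x) = C1 - x*log(x) + x*log(7/5) + 5*x


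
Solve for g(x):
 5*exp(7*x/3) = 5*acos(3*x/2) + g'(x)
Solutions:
 g(x) = C1 - 5*x*acos(3*x/2) + 5*sqrt(4 - 9*x^2)/3 + 15*exp(7*x/3)/7


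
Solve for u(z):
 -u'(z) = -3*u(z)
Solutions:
 u(z) = C1*exp(3*z)


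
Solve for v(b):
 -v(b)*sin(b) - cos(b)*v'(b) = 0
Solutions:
 v(b) = C1*cos(b)


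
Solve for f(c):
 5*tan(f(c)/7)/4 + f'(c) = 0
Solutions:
 f(c) = -7*asin(C1*exp(-5*c/28)) + 7*pi
 f(c) = 7*asin(C1*exp(-5*c/28))


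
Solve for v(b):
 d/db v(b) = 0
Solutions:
 v(b) = C1


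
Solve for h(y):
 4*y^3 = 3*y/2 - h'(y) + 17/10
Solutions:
 h(y) = C1 - y^4 + 3*y^2/4 + 17*y/10


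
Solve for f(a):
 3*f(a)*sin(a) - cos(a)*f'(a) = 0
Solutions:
 f(a) = C1/cos(a)^3


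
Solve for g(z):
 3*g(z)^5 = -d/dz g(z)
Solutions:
 g(z) = -I*(1/(C1 + 12*z))^(1/4)
 g(z) = I*(1/(C1 + 12*z))^(1/4)
 g(z) = -(1/(C1 + 12*z))^(1/4)
 g(z) = (1/(C1 + 12*z))^(1/4)


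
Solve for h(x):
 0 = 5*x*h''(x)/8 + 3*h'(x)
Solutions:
 h(x) = C1 + C2/x^(19/5)


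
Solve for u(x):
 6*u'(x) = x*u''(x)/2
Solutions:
 u(x) = C1 + C2*x^13


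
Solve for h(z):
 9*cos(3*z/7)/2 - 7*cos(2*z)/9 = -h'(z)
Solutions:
 h(z) = C1 - 21*sin(3*z/7)/2 + 7*sin(2*z)/18


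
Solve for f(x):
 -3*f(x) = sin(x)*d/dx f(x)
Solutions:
 f(x) = C1*(cos(x) + 1)^(3/2)/(cos(x) - 1)^(3/2)


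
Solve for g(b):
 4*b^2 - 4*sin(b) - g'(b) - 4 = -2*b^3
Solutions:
 g(b) = C1 + b^4/2 + 4*b^3/3 - 4*b + 4*cos(b)


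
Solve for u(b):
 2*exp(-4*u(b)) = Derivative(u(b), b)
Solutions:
 u(b) = log(-I*(C1 + 8*b)^(1/4))
 u(b) = log(I*(C1 + 8*b)^(1/4))
 u(b) = log(-(C1 + 8*b)^(1/4))
 u(b) = log(C1 + 8*b)/4


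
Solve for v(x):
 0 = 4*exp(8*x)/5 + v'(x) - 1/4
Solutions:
 v(x) = C1 + x/4 - exp(8*x)/10


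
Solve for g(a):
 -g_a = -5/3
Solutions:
 g(a) = C1 + 5*a/3


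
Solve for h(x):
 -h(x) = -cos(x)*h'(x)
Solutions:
 h(x) = C1*sqrt(sin(x) + 1)/sqrt(sin(x) - 1)


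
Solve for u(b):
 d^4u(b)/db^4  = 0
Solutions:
 u(b) = C1 + C2*b + C3*b^2 + C4*b^3


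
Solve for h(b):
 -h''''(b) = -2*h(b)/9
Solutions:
 h(b) = C1*exp(-2^(1/4)*sqrt(3)*b/3) + C2*exp(2^(1/4)*sqrt(3)*b/3) + C3*sin(2^(1/4)*sqrt(3)*b/3) + C4*cos(2^(1/4)*sqrt(3)*b/3)


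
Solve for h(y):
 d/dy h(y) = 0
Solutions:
 h(y) = C1


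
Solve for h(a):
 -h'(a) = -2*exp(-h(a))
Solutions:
 h(a) = log(C1 + 2*a)


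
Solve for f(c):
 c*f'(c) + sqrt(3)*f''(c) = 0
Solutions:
 f(c) = C1 + C2*erf(sqrt(2)*3^(3/4)*c/6)


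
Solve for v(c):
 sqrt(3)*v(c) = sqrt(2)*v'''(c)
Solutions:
 v(c) = C3*exp(2^(5/6)*3^(1/6)*c/2) + (C1*sin(2^(5/6)*3^(2/3)*c/4) + C2*cos(2^(5/6)*3^(2/3)*c/4))*exp(-2^(5/6)*3^(1/6)*c/4)


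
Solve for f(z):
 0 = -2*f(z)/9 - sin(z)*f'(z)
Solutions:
 f(z) = C1*(cos(z) + 1)^(1/9)/(cos(z) - 1)^(1/9)


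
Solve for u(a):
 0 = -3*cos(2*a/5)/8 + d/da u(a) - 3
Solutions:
 u(a) = C1 + 3*a + 15*sin(2*a/5)/16


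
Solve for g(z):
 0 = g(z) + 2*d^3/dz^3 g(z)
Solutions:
 g(z) = C3*exp(-2^(2/3)*z/2) + (C1*sin(2^(2/3)*sqrt(3)*z/4) + C2*cos(2^(2/3)*sqrt(3)*z/4))*exp(2^(2/3)*z/4)


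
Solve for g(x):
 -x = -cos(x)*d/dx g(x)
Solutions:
 g(x) = C1 + Integral(x/cos(x), x)


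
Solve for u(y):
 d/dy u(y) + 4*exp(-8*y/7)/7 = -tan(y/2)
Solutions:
 u(y) = C1 - log(tan(y/2)^2 + 1) + exp(-8*y/7)/2


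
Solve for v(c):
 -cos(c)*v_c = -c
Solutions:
 v(c) = C1 + Integral(c/cos(c), c)


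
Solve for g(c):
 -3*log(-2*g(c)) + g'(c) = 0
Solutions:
 -Integral(1/(log(-_y) + log(2)), (_y, g(c)))/3 = C1 - c


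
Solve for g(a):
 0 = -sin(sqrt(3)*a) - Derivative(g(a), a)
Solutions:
 g(a) = C1 + sqrt(3)*cos(sqrt(3)*a)/3


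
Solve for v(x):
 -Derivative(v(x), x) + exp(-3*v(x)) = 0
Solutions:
 v(x) = log(C1 + 3*x)/3
 v(x) = log((-3^(1/3) - 3^(5/6)*I)*(C1 + x)^(1/3)/2)
 v(x) = log((-3^(1/3) + 3^(5/6)*I)*(C1 + x)^(1/3)/2)


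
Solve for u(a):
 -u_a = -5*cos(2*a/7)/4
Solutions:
 u(a) = C1 + 35*sin(2*a/7)/8


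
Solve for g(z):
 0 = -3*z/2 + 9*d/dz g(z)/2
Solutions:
 g(z) = C1 + z^2/6


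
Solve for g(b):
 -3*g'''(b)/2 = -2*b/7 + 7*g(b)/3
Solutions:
 g(b) = C3*exp(-42^(1/3)*b/3) + 6*b/49 + (C1*sin(14^(1/3)*3^(5/6)*b/6) + C2*cos(14^(1/3)*3^(5/6)*b/6))*exp(42^(1/3)*b/6)


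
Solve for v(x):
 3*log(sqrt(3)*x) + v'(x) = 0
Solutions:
 v(x) = C1 - 3*x*log(x) - 3*x*log(3)/2 + 3*x


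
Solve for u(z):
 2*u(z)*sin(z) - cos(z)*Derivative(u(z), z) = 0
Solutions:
 u(z) = C1/cos(z)^2


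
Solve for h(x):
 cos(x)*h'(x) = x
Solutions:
 h(x) = C1 + Integral(x/cos(x), x)


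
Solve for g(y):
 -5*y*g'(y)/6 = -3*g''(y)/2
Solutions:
 g(y) = C1 + C2*erfi(sqrt(10)*y/6)


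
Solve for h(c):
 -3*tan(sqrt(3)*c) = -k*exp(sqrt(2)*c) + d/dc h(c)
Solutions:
 h(c) = C1 + sqrt(2)*k*exp(sqrt(2)*c)/2 + sqrt(3)*log(cos(sqrt(3)*c))


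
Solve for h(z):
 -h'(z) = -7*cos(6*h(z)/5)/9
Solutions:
 -7*z/9 - 5*log(sin(6*h(z)/5) - 1)/12 + 5*log(sin(6*h(z)/5) + 1)/12 = C1


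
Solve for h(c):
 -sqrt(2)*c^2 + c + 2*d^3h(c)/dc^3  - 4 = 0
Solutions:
 h(c) = C1 + C2*c + C3*c^2 + sqrt(2)*c^5/120 - c^4/48 + c^3/3


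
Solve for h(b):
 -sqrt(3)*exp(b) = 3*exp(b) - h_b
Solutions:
 h(b) = C1 + sqrt(3)*exp(b) + 3*exp(b)


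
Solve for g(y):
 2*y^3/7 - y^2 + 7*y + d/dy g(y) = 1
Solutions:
 g(y) = C1 - y^4/14 + y^3/3 - 7*y^2/2 + y


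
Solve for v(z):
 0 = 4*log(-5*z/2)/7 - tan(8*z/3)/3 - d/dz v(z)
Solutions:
 v(z) = C1 + 4*z*log(-z)/7 - 4*z/7 - 4*z*log(2)/7 + 4*z*log(5)/7 + log(cos(8*z/3))/8


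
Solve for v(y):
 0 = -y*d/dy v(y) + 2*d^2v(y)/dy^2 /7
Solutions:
 v(y) = C1 + C2*erfi(sqrt(7)*y/2)


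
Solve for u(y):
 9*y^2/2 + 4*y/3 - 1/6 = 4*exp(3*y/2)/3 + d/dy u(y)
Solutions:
 u(y) = C1 + 3*y^3/2 + 2*y^2/3 - y/6 - 8*exp(3*y/2)/9


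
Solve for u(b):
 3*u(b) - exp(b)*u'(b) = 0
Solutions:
 u(b) = C1*exp(-3*exp(-b))


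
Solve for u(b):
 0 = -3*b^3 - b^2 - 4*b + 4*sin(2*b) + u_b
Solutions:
 u(b) = C1 + 3*b^4/4 + b^3/3 + 2*b^2 + 2*cos(2*b)


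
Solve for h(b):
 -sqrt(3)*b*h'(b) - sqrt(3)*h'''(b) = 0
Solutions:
 h(b) = C1 + Integral(C2*airyai(-b) + C3*airybi(-b), b)


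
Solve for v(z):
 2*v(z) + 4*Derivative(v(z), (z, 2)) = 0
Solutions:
 v(z) = C1*sin(sqrt(2)*z/2) + C2*cos(sqrt(2)*z/2)


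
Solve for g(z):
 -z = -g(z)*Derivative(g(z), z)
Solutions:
 g(z) = -sqrt(C1 + z^2)
 g(z) = sqrt(C1 + z^2)


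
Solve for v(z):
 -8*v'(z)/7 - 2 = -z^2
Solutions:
 v(z) = C1 + 7*z^3/24 - 7*z/4


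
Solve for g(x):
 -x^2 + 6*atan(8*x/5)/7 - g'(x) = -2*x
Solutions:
 g(x) = C1 - x^3/3 + x^2 + 6*x*atan(8*x/5)/7 - 15*log(64*x^2 + 25)/56


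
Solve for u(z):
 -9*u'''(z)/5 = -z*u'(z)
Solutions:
 u(z) = C1 + Integral(C2*airyai(15^(1/3)*z/3) + C3*airybi(15^(1/3)*z/3), z)


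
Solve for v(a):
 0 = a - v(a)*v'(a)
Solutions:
 v(a) = -sqrt(C1 + a^2)
 v(a) = sqrt(C1 + a^2)


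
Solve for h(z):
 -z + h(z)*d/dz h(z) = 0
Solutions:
 h(z) = -sqrt(C1 + z^2)
 h(z) = sqrt(C1 + z^2)


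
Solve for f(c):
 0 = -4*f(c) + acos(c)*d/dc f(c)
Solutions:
 f(c) = C1*exp(4*Integral(1/acos(c), c))


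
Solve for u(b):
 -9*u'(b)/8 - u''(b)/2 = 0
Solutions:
 u(b) = C1 + C2*exp(-9*b/4)


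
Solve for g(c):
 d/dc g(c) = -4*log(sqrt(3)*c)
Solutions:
 g(c) = C1 - 4*c*log(c) - c*log(9) + 4*c


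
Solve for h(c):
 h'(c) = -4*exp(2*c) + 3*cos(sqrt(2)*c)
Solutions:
 h(c) = C1 - 2*exp(2*c) + 3*sqrt(2)*sin(sqrt(2)*c)/2


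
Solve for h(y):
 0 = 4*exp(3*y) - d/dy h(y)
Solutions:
 h(y) = C1 + 4*exp(3*y)/3


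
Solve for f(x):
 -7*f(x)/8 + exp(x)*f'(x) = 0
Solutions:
 f(x) = C1*exp(-7*exp(-x)/8)


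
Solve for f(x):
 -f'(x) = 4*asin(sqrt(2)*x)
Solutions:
 f(x) = C1 - 4*x*asin(sqrt(2)*x) - 2*sqrt(2)*sqrt(1 - 2*x^2)


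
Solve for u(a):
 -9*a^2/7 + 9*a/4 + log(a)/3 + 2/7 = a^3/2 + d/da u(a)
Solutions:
 u(a) = C1 - a^4/8 - 3*a^3/7 + 9*a^2/8 + a*log(a)/3 - a/21


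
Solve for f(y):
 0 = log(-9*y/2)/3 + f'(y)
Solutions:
 f(y) = C1 - y*log(-y)/3 + y*(-2*log(3) + log(2) + 1)/3


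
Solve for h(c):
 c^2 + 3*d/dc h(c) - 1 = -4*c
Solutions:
 h(c) = C1 - c^3/9 - 2*c^2/3 + c/3


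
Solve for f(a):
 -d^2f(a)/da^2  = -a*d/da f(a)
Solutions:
 f(a) = C1 + C2*erfi(sqrt(2)*a/2)


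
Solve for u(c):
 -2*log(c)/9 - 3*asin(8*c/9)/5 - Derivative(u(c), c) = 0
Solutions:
 u(c) = C1 - 2*c*log(c)/9 - 3*c*asin(8*c/9)/5 + 2*c/9 - 3*sqrt(81 - 64*c^2)/40


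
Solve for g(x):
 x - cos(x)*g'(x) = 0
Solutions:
 g(x) = C1 + Integral(x/cos(x), x)


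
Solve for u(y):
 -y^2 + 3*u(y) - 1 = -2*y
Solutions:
 u(y) = y^2/3 - 2*y/3 + 1/3


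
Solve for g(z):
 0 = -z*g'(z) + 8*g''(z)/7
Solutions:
 g(z) = C1 + C2*erfi(sqrt(7)*z/4)


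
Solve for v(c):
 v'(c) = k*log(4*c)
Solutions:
 v(c) = C1 + c*k*log(c) - c*k + c*k*log(4)


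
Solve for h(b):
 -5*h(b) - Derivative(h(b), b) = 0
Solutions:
 h(b) = C1*exp(-5*b)


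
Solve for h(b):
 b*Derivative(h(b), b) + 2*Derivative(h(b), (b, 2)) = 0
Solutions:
 h(b) = C1 + C2*erf(b/2)


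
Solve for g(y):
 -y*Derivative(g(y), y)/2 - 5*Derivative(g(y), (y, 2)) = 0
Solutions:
 g(y) = C1 + C2*erf(sqrt(5)*y/10)


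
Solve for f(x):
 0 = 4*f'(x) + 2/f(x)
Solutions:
 f(x) = -sqrt(C1 - x)
 f(x) = sqrt(C1 - x)


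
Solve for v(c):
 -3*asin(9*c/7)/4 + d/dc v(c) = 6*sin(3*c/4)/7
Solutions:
 v(c) = C1 + 3*c*asin(9*c/7)/4 + sqrt(49 - 81*c^2)/12 - 8*cos(3*c/4)/7


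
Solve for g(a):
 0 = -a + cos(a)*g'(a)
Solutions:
 g(a) = C1 + Integral(a/cos(a), a)


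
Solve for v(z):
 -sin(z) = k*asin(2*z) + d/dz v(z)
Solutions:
 v(z) = C1 - k*(z*asin(2*z) + sqrt(1 - 4*z^2)/2) + cos(z)


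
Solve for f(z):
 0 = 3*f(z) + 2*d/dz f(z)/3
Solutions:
 f(z) = C1*exp(-9*z/2)


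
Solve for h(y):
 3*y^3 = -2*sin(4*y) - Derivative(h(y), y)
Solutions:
 h(y) = C1 - 3*y^4/4 + cos(4*y)/2


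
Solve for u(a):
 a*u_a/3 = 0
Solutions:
 u(a) = C1


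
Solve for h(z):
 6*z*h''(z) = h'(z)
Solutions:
 h(z) = C1 + C2*z^(7/6)


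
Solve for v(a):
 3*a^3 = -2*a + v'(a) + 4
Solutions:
 v(a) = C1 + 3*a^4/4 + a^2 - 4*a


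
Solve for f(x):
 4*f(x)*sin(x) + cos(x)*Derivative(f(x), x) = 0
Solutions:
 f(x) = C1*cos(x)^4


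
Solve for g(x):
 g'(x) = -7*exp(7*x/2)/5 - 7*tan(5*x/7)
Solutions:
 g(x) = C1 - 2*exp(7*x/2)/5 + 49*log(cos(5*x/7))/5


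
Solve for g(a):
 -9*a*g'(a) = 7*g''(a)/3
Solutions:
 g(a) = C1 + C2*erf(3*sqrt(42)*a/14)


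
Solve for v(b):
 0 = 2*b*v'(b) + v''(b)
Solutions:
 v(b) = C1 + C2*erf(b)


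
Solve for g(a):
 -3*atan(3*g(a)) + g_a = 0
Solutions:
 Integral(1/atan(3*_y), (_y, g(a))) = C1 + 3*a


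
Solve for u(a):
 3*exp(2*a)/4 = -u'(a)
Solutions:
 u(a) = C1 - 3*exp(2*a)/8


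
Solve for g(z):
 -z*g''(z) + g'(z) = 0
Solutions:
 g(z) = C1 + C2*z^2


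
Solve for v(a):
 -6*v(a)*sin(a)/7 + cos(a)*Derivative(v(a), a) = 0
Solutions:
 v(a) = C1/cos(a)^(6/7)


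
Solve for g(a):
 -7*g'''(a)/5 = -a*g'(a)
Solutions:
 g(a) = C1 + Integral(C2*airyai(5^(1/3)*7^(2/3)*a/7) + C3*airybi(5^(1/3)*7^(2/3)*a/7), a)


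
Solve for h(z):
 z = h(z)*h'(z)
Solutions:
 h(z) = -sqrt(C1 + z^2)
 h(z) = sqrt(C1 + z^2)


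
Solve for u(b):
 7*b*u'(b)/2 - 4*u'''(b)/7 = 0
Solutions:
 u(b) = C1 + Integral(C2*airyai(7^(2/3)*b/2) + C3*airybi(7^(2/3)*b/2), b)


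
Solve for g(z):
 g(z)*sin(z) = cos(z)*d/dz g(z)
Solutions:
 g(z) = C1/cos(z)


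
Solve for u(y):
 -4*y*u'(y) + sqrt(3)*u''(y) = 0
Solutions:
 u(y) = C1 + C2*erfi(sqrt(2)*3^(3/4)*y/3)


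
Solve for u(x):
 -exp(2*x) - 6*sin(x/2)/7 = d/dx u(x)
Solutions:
 u(x) = C1 - exp(2*x)/2 + 12*cos(x/2)/7


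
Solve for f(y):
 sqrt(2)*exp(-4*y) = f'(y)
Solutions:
 f(y) = C1 - sqrt(2)*exp(-4*y)/4


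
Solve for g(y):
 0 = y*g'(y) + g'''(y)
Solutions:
 g(y) = C1 + Integral(C2*airyai(-y) + C3*airybi(-y), y)


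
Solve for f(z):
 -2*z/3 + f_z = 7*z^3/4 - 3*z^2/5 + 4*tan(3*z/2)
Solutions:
 f(z) = C1 + 7*z^4/16 - z^3/5 + z^2/3 - 8*log(cos(3*z/2))/3


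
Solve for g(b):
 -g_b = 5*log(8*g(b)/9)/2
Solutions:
 2*Integral(1/(log(_y) - 2*log(3) + 3*log(2)), (_y, g(b)))/5 = C1 - b


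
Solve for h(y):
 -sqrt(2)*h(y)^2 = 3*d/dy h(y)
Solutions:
 h(y) = 3/(C1 + sqrt(2)*y)


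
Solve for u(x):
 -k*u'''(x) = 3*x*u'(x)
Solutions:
 u(x) = C1 + Integral(C2*airyai(3^(1/3)*x*(-1/k)^(1/3)) + C3*airybi(3^(1/3)*x*(-1/k)^(1/3)), x)


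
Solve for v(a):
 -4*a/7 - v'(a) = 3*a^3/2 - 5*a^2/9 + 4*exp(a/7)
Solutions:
 v(a) = C1 - 3*a^4/8 + 5*a^3/27 - 2*a^2/7 - 28*exp(a/7)


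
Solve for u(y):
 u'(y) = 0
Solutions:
 u(y) = C1


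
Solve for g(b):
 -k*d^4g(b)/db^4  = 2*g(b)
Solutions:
 g(b) = C1*exp(-2^(1/4)*b*(-1/k)^(1/4)) + C2*exp(2^(1/4)*b*(-1/k)^(1/4)) + C3*exp(-2^(1/4)*I*b*(-1/k)^(1/4)) + C4*exp(2^(1/4)*I*b*(-1/k)^(1/4))


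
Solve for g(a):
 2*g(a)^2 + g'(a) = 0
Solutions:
 g(a) = 1/(C1 + 2*a)


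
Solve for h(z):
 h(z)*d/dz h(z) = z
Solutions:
 h(z) = -sqrt(C1 + z^2)
 h(z) = sqrt(C1 + z^2)


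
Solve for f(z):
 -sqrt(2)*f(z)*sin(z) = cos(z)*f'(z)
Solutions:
 f(z) = C1*cos(z)^(sqrt(2))


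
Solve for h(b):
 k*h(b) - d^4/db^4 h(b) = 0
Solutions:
 h(b) = C1*exp(-b*k^(1/4)) + C2*exp(b*k^(1/4)) + C3*exp(-I*b*k^(1/4)) + C4*exp(I*b*k^(1/4))


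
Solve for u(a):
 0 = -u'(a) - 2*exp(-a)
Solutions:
 u(a) = C1 + 2*exp(-a)


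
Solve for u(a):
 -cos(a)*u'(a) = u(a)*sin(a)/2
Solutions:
 u(a) = C1*sqrt(cos(a))


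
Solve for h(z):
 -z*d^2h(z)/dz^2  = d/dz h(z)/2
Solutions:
 h(z) = C1 + C2*sqrt(z)


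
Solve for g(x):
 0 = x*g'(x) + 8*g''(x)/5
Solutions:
 g(x) = C1 + C2*erf(sqrt(5)*x/4)


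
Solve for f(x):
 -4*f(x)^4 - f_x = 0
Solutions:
 f(x) = (-3^(2/3) - 3*3^(1/6)*I)*(1/(C1 + 4*x))^(1/3)/6
 f(x) = (-3^(2/3) + 3*3^(1/6)*I)*(1/(C1 + 4*x))^(1/3)/6
 f(x) = (1/(C1 + 12*x))^(1/3)


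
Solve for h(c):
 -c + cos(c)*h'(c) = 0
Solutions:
 h(c) = C1 + Integral(c/cos(c), c)


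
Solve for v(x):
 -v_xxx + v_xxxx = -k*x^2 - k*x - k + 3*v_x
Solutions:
 v(x) = C1 + C2*exp(x*(-2^(2/3)*(9*sqrt(85) + 83)^(1/3) - 2*2^(1/3)/(9*sqrt(85) + 83)^(1/3) + 4)/12)*sin(2^(1/3)*sqrt(3)*x*(-2^(1/3)*(9*sqrt(85) + 83)^(1/3) + 2/(9*sqrt(85) + 83)^(1/3))/12) + C3*exp(x*(-2^(2/3)*(9*sqrt(85) + 83)^(1/3) - 2*2^(1/3)/(9*sqrt(85) + 83)^(1/3) + 4)/12)*cos(2^(1/3)*sqrt(3)*x*(-2^(1/3)*(9*sqrt(85) + 83)^(1/3) + 2/(9*sqrt(85) + 83)^(1/3))/12) + C4*exp(x*(2*2^(1/3)/(9*sqrt(85) + 83)^(1/3) + 2 + 2^(2/3)*(9*sqrt(85) + 83)^(1/3))/6) + k*x^3/9 + k*x^2/6 + k*x/9


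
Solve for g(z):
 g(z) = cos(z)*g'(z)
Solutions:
 g(z) = C1*sqrt(sin(z) + 1)/sqrt(sin(z) - 1)


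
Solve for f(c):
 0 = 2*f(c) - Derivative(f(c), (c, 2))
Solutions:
 f(c) = C1*exp(-sqrt(2)*c) + C2*exp(sqrt(2)*c)


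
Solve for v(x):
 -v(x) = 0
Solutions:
 v(x) = 0


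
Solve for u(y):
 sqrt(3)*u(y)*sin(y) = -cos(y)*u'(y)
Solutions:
 u(y) = C1*cos(y)^(sqrt(3))


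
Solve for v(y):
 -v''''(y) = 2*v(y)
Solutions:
 v(y) = (C1*sin(2^(3/4)*y/2) + C2*cos(2^(3/4)*y/2))*exp(-2^(3/4)*y/2) + (C3*sin(2^(3/4)*y/2) + C4*cos(2^(3/4)*y/2))*exp(2^(3/4)*y/2)


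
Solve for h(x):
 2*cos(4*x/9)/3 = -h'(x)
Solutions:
 h(x) = C1 - 3*sin(4*x/9)/2


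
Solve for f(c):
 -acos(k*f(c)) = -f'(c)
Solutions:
 Integral(1/acos(_y*k), (_y, f(c))) = C1 + c


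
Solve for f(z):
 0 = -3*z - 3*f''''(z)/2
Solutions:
 f(z) = C1 + C2*z + C3*z^2 + C4*z^3 - z^5/60


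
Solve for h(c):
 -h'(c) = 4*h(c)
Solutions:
 h(c) = C1*exp(-4*c)


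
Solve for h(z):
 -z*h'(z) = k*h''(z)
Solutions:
 h(z) = C1 + C2*sqrt(k)*erf(sqrt(2)*z*sqrt(1/k)/2)


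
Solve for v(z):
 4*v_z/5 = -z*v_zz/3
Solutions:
 v(z) = C1 + C2/z^(7/5)


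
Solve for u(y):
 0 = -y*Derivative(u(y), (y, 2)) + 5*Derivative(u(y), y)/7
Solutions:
 u(y) = C1 + C2*y^(12/7)


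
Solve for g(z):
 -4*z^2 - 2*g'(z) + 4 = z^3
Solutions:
 g(z) = C1 - z^4/8 - 2*z^3/3 + 2*z


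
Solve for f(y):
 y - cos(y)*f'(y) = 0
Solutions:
 f(y) = C1 + Integral(y/cos(y), y)


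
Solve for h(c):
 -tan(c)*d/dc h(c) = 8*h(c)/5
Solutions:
 h(c) = C1/sin(c)^(8/5)


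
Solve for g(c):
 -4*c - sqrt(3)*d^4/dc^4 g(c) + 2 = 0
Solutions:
 g(c) = C1 + C2*c + C3*c^2 + C4*c^3 - sqrt(3)*c^5/90 + sqrt(3)*c^4/36


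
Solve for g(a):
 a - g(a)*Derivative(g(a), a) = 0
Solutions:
 g(a) = -sqrt(C1 + a^2)
 g(a) = sqrt(C1 + a^2)


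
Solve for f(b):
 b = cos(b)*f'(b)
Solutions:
 f(b) = C1 + Integral(b/cos(b), b)


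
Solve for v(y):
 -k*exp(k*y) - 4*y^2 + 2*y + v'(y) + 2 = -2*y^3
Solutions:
 v(y) = C1 - y^4/2 + 4*y^3/3 - y^2 - 2*y + exp(k*y)


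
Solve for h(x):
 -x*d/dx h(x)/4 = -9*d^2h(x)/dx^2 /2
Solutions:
 h(x) = C1 + C2*erfi(x/6)


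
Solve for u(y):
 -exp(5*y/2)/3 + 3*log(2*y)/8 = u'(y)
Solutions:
 u(y) = C1 + 3*y*log(y)/8 + 3*y*(-1 + log(2))/8 - 2*exp(5*y/2)/15


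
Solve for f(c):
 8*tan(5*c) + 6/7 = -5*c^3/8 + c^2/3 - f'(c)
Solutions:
 f(c) = C1 - 5*c^4/32 + c^3/9 - 6*c/7 + 8*log(cos(5*c))/5


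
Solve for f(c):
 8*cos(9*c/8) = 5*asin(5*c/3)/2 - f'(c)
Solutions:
 f(c) = C1 + 5*c*asin(5*c/3)/2 + sqrt(9 - 25*c^2)/2 - 64*sin(9*c/8)/9


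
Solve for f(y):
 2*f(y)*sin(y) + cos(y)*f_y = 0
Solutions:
 f(y) = C1*cos(y)^2


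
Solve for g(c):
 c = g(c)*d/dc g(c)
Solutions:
 g(c) = -sqrt(C1 + c^2)
 g(c) = sqrt(C1 + c^2)


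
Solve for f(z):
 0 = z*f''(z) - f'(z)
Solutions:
 f(z) = C1 + C2*z^2


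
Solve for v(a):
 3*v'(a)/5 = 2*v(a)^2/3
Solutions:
 v(a) = -9/(C1 + 10*a)


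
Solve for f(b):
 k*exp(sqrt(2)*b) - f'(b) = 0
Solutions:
 f(b) = C1 + sqrt(2)*k*exp(sqrt(2)*b)/2


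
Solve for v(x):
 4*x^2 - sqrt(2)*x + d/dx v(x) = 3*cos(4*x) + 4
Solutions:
 v(x) = C1 - 4*x^3/3 + sqrt(2)*x^2/2 + 4*x + 3*sin(4*x)/4


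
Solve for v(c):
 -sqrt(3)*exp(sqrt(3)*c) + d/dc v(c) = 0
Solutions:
 v(c) = C1 + exp(sqrt(3)*c)


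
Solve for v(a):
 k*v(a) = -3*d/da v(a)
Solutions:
 v(a) = C1*exp(-a*k/3)


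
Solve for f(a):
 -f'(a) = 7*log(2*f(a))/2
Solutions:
 2*Integral(1/(log(_y) + log(2)), (_y, f(a)))/7 = C1 - a


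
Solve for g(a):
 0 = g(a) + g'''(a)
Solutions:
 g(a) = C3*exp(-a) + (C1*sin(sqrt(3)*a/2) + C2*cos(sqrt(3)*a/2))*exp(a/2)


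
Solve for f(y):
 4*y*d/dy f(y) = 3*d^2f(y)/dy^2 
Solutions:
 f(y) = C1 + C2*erfi(sqrt(6)*y/3)


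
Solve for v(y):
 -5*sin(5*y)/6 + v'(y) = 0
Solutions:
 v(y) = C1 - cos(5*y)/6


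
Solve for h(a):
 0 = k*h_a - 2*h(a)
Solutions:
 h(a) = C1*exp(2*a/k)


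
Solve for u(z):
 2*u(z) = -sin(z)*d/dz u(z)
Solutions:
 u(z) = C1*(cos(z) + 1)/(cos(z) - 1)


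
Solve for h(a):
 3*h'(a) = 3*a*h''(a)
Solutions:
 h(a) = C1 + C2*a^2


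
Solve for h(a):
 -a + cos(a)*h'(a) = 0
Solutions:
 h(a) = C1 + Integral(a/cos(a), a)


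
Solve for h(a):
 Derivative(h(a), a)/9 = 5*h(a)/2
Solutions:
 h(a) = C1*exp(45*a/2)


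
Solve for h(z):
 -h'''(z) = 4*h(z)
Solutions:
 h(z) = C3*exp(-2^(2/3)*z) + (C1*sin(2^(2/3)*sqrt(3)*z/2) + C2*cos(2^(2/3)*sqrt(3)*z/2))*exp(2^(2/3)*z/2)


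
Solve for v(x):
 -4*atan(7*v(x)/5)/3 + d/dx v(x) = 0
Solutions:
 Integral(1/atan(7*_y/5), (_y, v(x))) = C1 + 4*x/3


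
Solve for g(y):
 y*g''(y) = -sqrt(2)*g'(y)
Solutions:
 g(y) = C1 + C2*y^(1 - sqrt(2))


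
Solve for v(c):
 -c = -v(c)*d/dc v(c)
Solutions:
 v(c) = -sqrt(C1 + c^2)
 v(c) = sqrt(C1 + c^2)


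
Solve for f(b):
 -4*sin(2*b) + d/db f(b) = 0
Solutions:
 f(b) = C1 - 2*cos(2*b)


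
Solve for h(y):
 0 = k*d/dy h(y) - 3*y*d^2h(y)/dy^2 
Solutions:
 h(y) = C1 + y^(re(k)/3 + 1)*(C2*sin(log(y)*Abs(im(k))/3) + C3*cos(log(y)*im(k)/3))


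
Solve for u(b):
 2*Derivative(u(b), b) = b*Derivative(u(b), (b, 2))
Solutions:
 u(b) = C1 + C2*b^3


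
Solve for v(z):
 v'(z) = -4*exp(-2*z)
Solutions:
 v(z) = C1 + 2*exp(-2*z)


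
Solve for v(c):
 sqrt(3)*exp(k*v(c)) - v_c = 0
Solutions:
 v(c) = Piecewise((log(-1/(C1*k + sqrt(3)*c*k))/k, Ne(k, 0)), (nan, True))
 v(c) = Piecewise((C1 + sqrt(3)*c, Eq(k, 0)), (nan, True))


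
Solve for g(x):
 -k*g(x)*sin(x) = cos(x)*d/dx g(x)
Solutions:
 g(x) = C1*exp(k*log(cos(x)))


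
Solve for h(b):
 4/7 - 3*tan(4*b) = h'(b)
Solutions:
 h(b) = C1 + 4*b/7 + 3*log(cos(4*b))/4


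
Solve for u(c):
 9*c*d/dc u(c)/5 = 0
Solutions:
 u(c) = C1


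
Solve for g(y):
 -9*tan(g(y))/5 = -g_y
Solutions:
 g(y) = pi - asin(C1*exp(9*y/5))
 g(y) = asin(C1*exp(9*y/5))


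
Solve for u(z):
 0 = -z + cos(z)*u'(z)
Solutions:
 u(z) = C1 + Integral(z/cos(z), z)


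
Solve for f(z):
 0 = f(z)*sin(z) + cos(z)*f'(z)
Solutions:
 f(z) = C1*cos(z)


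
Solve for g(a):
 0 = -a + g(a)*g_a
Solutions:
 g(a) = -sqrt(C1 + a^2)
 g(a) = sqrt(C1 + a^2)


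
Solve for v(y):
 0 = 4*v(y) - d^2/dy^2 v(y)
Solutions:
 v(y) = C1*exp(-2*y) + C2*exp(2*y)


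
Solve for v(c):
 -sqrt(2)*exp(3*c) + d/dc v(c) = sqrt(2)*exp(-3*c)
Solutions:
 v(c) = C1 + 2*sqrt(2)*sinh(3*c)/3


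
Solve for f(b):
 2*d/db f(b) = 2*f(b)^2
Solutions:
 f(b) = -1/(C1 + b)


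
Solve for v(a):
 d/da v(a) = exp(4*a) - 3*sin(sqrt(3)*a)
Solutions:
 v(a) = C1 + exp(4*a)/4 + sqrt(3)*cos(sqrt(3)*a)


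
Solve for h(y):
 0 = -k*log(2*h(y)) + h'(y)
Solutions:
 Integral(1/(log(_y) + log(2)), (_y, h(y))) = C1 + k*y


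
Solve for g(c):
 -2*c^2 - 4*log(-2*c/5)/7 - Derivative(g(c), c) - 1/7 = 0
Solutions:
 g(c) = C1 - 2*c^3/3 - 4*c*log(-c)/7 + c*(-4*log(2) + 3 + 4*log(5))/7


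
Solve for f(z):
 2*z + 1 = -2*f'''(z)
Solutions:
 f(z) = C1 + C2*z + C3*z^2 - z^4/24 - z^3/12


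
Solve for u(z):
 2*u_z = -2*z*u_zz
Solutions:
 u(z) = C1 + C2*log(z)


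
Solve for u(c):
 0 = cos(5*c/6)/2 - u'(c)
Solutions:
 u(c) = C1 + 3*sin(5*c/6)/5


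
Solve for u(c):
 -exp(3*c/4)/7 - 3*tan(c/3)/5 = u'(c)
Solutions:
 u(c) = C1 - 4*exp(3*c/4)/21 + 9*log(cos(c/3))/5


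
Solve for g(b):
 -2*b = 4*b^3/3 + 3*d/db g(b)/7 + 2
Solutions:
 g(b) = C1 - 7*b^4/9 - 7*b^2/3 - 14*b/3


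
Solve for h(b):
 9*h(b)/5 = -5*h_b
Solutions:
 h(b) = C1*exp(-9*b/25)


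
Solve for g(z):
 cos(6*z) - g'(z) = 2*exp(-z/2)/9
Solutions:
 g(z) = C1 + sin(6*z)/6 + 4*exp(-z/2)/9


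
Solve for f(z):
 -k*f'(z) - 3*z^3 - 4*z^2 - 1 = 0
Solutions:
 f(z) = C1 - 3*z^4/(4*k) - 4*z^3/(3*k) - z/k


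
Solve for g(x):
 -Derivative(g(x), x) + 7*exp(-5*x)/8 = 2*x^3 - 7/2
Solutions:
 g(x) = C1 - x^4/2 + 7*x/2 - 7*exp(-5*x)/40


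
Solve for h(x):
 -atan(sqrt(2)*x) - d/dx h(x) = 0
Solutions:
 h(x) = C1 - x*atan(sqrt(2)*x) + sqrt(2)*log(2*x^2 + 1)/4


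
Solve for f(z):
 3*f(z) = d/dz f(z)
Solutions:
 f(z) = C1*exp(3*z)


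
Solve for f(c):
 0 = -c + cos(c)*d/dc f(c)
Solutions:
 f(c) = C1 + Integral(c/cos(c), c)


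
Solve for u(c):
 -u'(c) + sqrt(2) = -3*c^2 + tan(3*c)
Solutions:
 u(c) = C1 + c^3 + sqrt(2)*c + log(cos(3*c))/3


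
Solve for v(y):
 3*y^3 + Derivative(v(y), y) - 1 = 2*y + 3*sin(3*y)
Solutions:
 v(y) = C1 - 3*y^4/4 + y^2 + y - cos(3*y)


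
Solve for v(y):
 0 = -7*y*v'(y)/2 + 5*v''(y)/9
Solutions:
 v(y) = C1 + C2*erfi(3*sqrt(35)*y/10)


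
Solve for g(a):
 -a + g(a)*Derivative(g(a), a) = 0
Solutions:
 g(a) = -sqrt(C1 + a^2)
 g(a) = sqrt(C1 + a^2)


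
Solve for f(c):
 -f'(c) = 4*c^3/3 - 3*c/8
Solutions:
 f(c) = C1 - c^4/3 + 3*c^2/16


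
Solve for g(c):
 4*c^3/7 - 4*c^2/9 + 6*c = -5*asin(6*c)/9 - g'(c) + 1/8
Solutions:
 g(c) = C1 - c^4/7 + 4*c^3/27 - 3*c^2 - 5*c*asin(6*c)/9 + c/8 - 5*sqrt(1 - 36*c^2)/54


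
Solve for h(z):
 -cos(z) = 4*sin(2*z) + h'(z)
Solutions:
 h(z) = C1 - 4*sin(z)^2 - sin(z)


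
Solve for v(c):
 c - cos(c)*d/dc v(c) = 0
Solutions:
 v(c) = C1 + Integral(c/cos(c), c)


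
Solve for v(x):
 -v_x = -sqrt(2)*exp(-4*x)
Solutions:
 v(x) = C1 - sqrt(2)*exp(-4*x)/4


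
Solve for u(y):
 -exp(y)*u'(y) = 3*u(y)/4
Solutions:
 u(y) = C1*exp(3*exp(-y)/4)


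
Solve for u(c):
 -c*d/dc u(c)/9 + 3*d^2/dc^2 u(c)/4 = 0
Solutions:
 u(c) = C1 + C2*erfi(sqrt(6)*c/9)


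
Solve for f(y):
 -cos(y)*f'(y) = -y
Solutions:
 f(y) = C1 + Integral(y/cos(y), y)


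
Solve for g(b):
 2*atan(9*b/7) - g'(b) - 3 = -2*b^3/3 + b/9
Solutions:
 g(b) = C1 + b^4/6 - b^2/18 + 2*b*atan(9*b/7) - 3*b - 7*log(81*b^2 + 49)/9


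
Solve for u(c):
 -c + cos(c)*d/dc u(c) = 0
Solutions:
 u(c) = C1 + Integral(c/cos(c), c)


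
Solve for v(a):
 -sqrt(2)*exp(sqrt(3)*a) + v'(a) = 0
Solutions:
 v(a) = C1 + sqrt(6)*exp(sqrt(3)*a)/3


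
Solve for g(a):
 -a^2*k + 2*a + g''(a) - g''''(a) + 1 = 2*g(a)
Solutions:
 g(a) = -a^2*k/2 + a - k/2 + (C1*sin(2^(1/4)*a*sin(atan(sqrt(7))/2)) + C2*cos(2^(1/4)*a*sin(atan(sqrt(7))/2)))*exp(-2^(1/4)*a*cos(atan(sqrt(7))/2)) + (C3*sin(2^(1/4)*a*sin(atan(sqrt(7))/2)) + C4*cos(2^(1/4)*a*sin(atan(sqrt(7))/2)))*exp(2^(1/4)*a*cos(atan(sqrt(7))/2)) + 1/2


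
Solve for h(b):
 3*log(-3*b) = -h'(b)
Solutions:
 h(b) = C1 - 3*b*log(-b) + 3*b*(1 - log(3))


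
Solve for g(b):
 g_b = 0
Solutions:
 g(b) = C1


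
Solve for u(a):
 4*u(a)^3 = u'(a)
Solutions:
 u(a) = -sqrt(2)*sqrt(-1/(C1 + 4*a))/2
 u(a) = sqrt(2)*sqrt(-1/(C1 + 4*a))/2


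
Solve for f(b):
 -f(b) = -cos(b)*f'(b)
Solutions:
 f(b) = C1*sqrt(sin(b) + 1)/sqrt(sin(b) - 1)


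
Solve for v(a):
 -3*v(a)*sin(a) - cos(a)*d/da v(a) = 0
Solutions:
 v(a) = C1*cos(a)^3


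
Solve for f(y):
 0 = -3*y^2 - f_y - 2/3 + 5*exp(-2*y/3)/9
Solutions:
 f(y) = C1 - y^3 - 2*y/3 - 5*exp(-2*y/3)/6


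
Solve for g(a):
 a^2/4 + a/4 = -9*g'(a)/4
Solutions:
 g(a) = C1 - a^3/27 - a^2/18


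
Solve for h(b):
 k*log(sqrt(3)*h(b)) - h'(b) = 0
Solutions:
 Integral(1/(2*log(_y) + log(3)), (_y, h(b))) = C1 + b*k/2


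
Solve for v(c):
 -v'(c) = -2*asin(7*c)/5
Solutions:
 v(c) = C1 + 2*c*asin(7*c)/5 + 2*sqrt(1 - 49*c^2)/35


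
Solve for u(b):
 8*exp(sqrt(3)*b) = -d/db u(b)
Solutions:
 u(b) = C1 - 8*sqrt(3)*exp(sqrt(3)*b)/3


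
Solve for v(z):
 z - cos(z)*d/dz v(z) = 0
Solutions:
 v(z) = C1 + Integral(z/cos(z), z)


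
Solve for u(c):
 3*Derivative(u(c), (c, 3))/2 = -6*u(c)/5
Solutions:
 u(c) = C3*exp(-10^(2/3)*c/5) + (C1*sin(10^(2/3)*sqrt(3)*c/10) + C2*cos(10^(2/3)*sqrt(3)*c/10))*exp(10^(2/3)*c/10)


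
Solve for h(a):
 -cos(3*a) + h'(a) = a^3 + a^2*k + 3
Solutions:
 h(a) = C1 + a^4/4 + a^3*k/3 + 3*a + sin(3*a)/3


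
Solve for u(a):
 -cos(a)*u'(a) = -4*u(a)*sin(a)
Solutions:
 u(a) = C1/cos(a)^4


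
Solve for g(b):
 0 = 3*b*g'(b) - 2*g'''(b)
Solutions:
 g(b) = C1 + Integral(C2*airyai(2^(2/3)*3^(1/3)*b/2) + C3*airybi(2^(2/3)*3^(1/3)*b/2), b)


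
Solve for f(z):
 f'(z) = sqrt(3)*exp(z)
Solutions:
 f(z) = C1 + sqrt(3)*exp(z)


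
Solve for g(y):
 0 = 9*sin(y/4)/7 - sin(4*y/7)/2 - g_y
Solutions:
 g(y) = C1 - 36*cos(y/4)/7 + 7*cos(4*y/7)/8


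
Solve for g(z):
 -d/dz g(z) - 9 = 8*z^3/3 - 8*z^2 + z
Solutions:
 g(z) = C1 - 2*z^4/3 + 8*z^3/3 - z^2/2 - 9*z


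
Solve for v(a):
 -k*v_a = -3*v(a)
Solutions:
 v(a) = C1*exp(3*a/k)


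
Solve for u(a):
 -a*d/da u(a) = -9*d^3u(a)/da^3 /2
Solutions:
 u(a) = C1 + Integral(C2*airyai(6^(1/3)*a/3) + C3*airybi(6^(1/3)*a/3), a)


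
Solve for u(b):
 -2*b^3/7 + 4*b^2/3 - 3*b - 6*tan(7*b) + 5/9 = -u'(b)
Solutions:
 u(b) = C1 + b^4/14 - 4*b^3/9 + 3*b^2/2 - 5*b/9 - 6*log(cos(7*b))/7


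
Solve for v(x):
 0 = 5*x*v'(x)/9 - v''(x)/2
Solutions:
 v(x) = C1 + C2*erfi(sqrt(5)*x/3)


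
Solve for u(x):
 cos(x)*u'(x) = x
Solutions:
 u(x) = C1 + Integral(x/cos(x), x)


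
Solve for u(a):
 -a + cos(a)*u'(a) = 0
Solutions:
 u(a) = C1 + Integral(a/cos(a), a)


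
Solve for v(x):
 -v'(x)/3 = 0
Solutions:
 v(x) = C1


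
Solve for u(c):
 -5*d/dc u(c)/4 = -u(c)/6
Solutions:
 u(c) = C1*exp(2*c/15)


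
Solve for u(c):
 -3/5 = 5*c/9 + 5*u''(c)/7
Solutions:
 u(c) = C1 + C2*c - 7*c^3/54 - 21*c^2/50


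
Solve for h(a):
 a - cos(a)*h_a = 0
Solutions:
 h(a) = C1 + Integral(a/cos(a), a)


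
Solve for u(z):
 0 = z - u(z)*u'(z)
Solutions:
 u(z) = -sqrt(C1 + z^2)
 u(z) = sqrt(C1 + z^2)


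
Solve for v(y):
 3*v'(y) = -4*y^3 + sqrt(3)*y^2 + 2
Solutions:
 v(y) = C1 - y^4/3 + sqrt(3)*y^3/9 + 2*y/3


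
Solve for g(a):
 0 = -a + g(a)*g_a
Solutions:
 g(a) = -sqrt(C1 + a^2)
 g(a) = sqrt(C1 + a^2)


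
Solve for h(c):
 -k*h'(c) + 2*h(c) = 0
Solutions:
 h(c) = C1*exp(2*c/k)


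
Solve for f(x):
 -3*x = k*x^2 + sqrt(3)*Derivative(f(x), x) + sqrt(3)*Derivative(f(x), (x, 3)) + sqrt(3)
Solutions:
 f(x) = C1 + C2*sin(x) + C3*cos(x) - sqrt(3)*k*x^3/9 + 2*sqrt(3)*k*x/3 - sqrt(3)*x^2/2 - x


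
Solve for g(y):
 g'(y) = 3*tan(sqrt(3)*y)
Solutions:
 g(y) = C1 - sqrt(3)*log(cos(sqrt(3)*y))


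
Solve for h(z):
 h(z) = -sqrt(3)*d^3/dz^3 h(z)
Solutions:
 h(z) = C3*exp(-3^(5/6)*z/3) + (C1*sin(3^(1/3)*z/2) + C2*cos(3^(1/3)*z/2))*exp(3^(5/6)*z/6)


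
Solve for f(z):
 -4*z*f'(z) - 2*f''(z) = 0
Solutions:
 f(z) = C1 + C2*erf(z)


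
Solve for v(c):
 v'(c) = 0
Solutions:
 v(c) = C1


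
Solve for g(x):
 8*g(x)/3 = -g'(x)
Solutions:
 g(x) = C1*exp(-8*x/3)


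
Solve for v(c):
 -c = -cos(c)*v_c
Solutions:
 v(c) = C1 + Integral(c/cos(c), c)


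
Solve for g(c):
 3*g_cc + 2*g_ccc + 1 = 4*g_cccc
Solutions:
 g(c) = C1 + C2*c + C3*exp(c*(1 - sqrt(13))/4) + C4*exp(c*(1 + sqrt(13))/4) - c^2/6


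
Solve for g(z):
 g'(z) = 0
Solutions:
 g(z) = C1


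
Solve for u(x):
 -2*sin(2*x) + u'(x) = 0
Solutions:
 u(x) = C1 - cos(2*x)


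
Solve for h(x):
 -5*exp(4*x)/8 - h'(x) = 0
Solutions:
 h(x) = C1 - 5*exp(4*x)/32


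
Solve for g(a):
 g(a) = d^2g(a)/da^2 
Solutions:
 g(a) = C1*exp(-a) + C2*exp(a)


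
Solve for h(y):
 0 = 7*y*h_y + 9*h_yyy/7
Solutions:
 h(y) = C1 + Integral(C2*airyai(-3^(1/3)*7^(2/3)*y/3) + C3*airybi(-3^(1/3)*7^(2/3)*y/3), y)


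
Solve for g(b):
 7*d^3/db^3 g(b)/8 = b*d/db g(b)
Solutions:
 g(b) = C1 + Integral(C2*airyai(2*7^(2/3)*b/7) + C3*airybi(2*7^(2/3)*b/7), b)


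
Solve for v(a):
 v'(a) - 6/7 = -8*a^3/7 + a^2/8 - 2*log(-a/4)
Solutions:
 v(a) = C1 - 2*a^4/7 + a^3/24 - 2*a*log(-a) + a*(4*log(2) + 20/7)


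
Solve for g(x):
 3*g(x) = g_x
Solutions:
 g(x) = C1*exp(3*x)


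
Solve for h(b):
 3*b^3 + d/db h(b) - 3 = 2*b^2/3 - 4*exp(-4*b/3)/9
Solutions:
 h(b) = C1 - 3*b^4/4 + 2*b^3/9 + 3*b + exp(-4*b/3)/3


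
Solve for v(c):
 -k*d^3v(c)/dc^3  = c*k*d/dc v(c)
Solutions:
 v(c) = C1 + Integral(C2*airyai(-c) + C3*airybi(-c), c)


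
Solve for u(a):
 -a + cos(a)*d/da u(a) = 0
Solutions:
 u(a) = C1 + Integral(a/cos(a), a)


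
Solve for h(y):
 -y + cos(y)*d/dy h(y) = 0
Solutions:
 h(y) = C1 + Integral(y/cos(y), y)
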